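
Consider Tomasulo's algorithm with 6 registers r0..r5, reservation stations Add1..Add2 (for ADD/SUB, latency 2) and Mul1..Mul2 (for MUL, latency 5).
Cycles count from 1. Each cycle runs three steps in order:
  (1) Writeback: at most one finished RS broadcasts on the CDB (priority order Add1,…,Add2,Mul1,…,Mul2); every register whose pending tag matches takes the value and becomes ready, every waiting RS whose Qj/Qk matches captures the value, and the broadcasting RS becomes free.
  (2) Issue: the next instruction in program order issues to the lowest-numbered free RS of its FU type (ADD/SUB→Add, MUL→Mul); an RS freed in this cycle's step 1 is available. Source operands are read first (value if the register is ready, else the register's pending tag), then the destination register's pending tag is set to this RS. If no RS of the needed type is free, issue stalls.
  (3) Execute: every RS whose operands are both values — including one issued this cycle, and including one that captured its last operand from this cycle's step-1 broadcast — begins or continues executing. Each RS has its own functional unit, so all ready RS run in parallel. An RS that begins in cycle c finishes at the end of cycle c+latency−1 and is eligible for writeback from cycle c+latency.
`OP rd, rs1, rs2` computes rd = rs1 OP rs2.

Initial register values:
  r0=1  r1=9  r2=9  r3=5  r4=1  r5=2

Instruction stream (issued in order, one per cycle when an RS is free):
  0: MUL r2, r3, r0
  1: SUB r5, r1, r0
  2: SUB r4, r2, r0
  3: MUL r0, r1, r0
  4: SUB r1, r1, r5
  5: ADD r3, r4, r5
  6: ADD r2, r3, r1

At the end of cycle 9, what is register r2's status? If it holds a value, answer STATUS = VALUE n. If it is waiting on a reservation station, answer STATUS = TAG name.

c1: issue MUL r2<-Mul1 | r0:1,r1:9,r2:Mul1,r3:5,r4:1,r5:2
c2: issue SUB r5<-Add1 | r0:1,r1:9,r2:Mul1,r3:5,r4:1,r5:Add1
c3: issue SUB r4<-Add2 | r0:1,r1:9,r2:Mul1,r3:5,r4:Add2,r5:Add1
c4: CDB Add1=8; issue MUL r0<-Mul2 | r0:Mul2,r1:9,r2:Mul1,r3:5,r4:Add2,r5:8
c5: issue SUB r1<-Add1 | r0:Mul2,r1:Add1,r2:Mul1,r3:5,r4:Add2,r5:8
c6: CDB Mul1=5; stall | r0:Mul2,r1:Add1,r2:5,r3:5,r4:Add2,r5:8
c7: CDB Add1=1; issue ADD r3<-Add1 | r0:Mul2,r1:1,r2:5,r3:Add1,r4:Add2,r5:8
c8: CDB Add2=4; issue ADD r2<-Add2 | r0:Mul2,r1:1,r2:Add2,r3:Add1,r4:4,r5:8
c9: CDB Mul2=9 | r0:9,r1:1,r2:Add2,r3:Add1,r4:4,r5:8

STATUS = TAG Add2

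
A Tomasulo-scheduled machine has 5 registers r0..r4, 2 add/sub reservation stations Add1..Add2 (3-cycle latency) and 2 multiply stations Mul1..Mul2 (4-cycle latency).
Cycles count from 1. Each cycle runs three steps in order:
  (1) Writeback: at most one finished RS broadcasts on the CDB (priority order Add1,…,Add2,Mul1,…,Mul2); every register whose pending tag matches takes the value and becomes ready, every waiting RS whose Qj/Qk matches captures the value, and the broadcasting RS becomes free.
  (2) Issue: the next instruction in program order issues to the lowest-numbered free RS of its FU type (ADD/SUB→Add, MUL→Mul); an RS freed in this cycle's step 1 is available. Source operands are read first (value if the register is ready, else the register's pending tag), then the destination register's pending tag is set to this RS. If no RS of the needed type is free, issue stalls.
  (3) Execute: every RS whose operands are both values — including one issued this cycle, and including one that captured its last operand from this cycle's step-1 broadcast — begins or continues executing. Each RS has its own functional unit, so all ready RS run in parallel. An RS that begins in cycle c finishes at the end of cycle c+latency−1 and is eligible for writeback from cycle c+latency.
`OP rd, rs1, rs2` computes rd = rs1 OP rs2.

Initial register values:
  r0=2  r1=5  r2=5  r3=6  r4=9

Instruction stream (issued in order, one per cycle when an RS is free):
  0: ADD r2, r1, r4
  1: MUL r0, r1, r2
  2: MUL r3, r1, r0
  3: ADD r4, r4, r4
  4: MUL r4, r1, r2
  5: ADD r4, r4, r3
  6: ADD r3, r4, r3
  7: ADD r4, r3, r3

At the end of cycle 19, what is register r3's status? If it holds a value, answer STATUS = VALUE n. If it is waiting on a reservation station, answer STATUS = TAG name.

cycle 1: issue ADD r2<-Add1 // r0:2,r1:5,r2:Add1,r3:6,r4:9
cycle 2: issue MUL r0<-Mul1 // r0:Mul1,r1:5,r2:Add1,r3:6,r4:9
cycle 3: issue MUL r3<-Mul2 // r0:Mul1,r1:5,r2:Add1,r3:Mul2,r4:9
cycle 4: CDB Add1=14; issue ADD r4<-Add1 // r0:Mul1,r1:5,r2:14,r3:Mul2,r4:Add1
cycle 5: stall // r0:Mul1,r1:5,r2:14,r3:Mul2,r4:Add1
cycle 6: stall // r0:Mul1,r1:5,r2:14,r3:Mul2,r4:Add1
cycle 7: CDB Add1=18; stall // r0:Mul1,r1:5,r2:14,r3:Mul2,r4:18
cycle 8: CDB Mul1=70; issue MUL r4<-Mul1 // r0:70,r1:5,r2:14,r3:Mul2,r4:Mul1
cycle 9: issue ADD r4<-Add1 // r0:70,r1:5,r2:14,r3:Mul2,r4:Add1
cycle 10: issue ADD r3<-Add2 // r0:70,r1:5,r2:14,r3:Add2,r4:Add1
cycle 11: stall // r0:70,r1:5,r2:14,r3:Add2,r4:Add1
cycle 12: CDB Mul1=70; stall // r0:70,r1:5,r2:14,r3:Add2,r4:Add1
cycle 13: CDB Mul2=350; stall // r0:70,r1:5,r2:14,r3:Add2,r4:Add1
cycle 14: stall // r0:70,r1:5,r2:14,r3:Add2,r4:Add1
cycle 15: stall // r0:70,r1:5,r2:14,r3:Add2,r4:Add1
cycle 16: CDB Add1=420; issue ADD r4<-Add1 // r0:70,r1:5,r2:14,r3:Add2,r4:Add1
cycle 17: - // r0:70,r1:5,r2:14,r3:Add2,r4:Add1
cycle 18: - // r0:70,r1:5,r2:14,r3:Add2,r4:Add1
cycle 19: CDB Add2=770 // r0:70,r1:5,r2:14,r3:770,r4:Add1

STATUS = VALUE 770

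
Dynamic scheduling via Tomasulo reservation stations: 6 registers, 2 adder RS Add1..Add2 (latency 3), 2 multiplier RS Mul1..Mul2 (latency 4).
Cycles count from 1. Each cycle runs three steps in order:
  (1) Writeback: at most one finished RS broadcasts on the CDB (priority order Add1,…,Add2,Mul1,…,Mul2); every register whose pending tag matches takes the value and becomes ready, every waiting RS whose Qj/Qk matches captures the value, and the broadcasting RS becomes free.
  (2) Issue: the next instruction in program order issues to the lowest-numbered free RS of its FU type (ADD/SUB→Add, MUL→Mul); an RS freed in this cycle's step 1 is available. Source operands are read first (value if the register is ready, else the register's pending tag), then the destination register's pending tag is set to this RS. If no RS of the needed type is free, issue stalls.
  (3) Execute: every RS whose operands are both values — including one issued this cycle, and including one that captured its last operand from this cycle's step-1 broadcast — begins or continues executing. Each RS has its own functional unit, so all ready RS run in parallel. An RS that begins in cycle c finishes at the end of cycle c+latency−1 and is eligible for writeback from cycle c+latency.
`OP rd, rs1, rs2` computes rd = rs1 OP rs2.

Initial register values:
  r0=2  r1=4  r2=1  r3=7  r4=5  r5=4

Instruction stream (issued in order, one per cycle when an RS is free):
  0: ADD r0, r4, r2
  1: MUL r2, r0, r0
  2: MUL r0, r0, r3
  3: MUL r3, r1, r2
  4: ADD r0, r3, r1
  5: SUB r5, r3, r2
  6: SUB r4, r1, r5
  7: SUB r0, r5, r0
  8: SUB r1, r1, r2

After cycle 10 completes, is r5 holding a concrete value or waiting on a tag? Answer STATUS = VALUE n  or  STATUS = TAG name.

STATUS = TAG Add2

  c1: issue ADD r0<-Add1  regs: r0:Add1,r1:4,r2:1,r3:7,r4:5,r5:4
  c2: issue MUL r2<-Mul1  regs: r0:Add1,r1:4,r2:Mul1,r3:7,r4:5,r5:4
  c3: issue MUL r0<-Mul2  regs: r0:Mul2,r1:4,r2:Mul1,r3:7,r4:5,r5:4
  c4: CDB Add1=6; stall  regs: r0:Mul2,r1:4,r2:Mul1,r3:7,r4:5,r5:4
  c5: stall  regs: r0:Mul2,r1:4,r2:Mul1,r3:7,r4:5,r5:4
  c6: stall  regs: r0:Mul2,r1:4,r2:Mul1,r3:7,r4:5,r5:4
  c7: stall  regs: r0:Mul2,r1:4,r2:Mul1,r3:7,r4:5,r5:4
  c8: CDB Mul1=36; issue MUL r3<-Mul1  regs: r0:Mul2,r1:4,r2:36,r3:Mul1,r4:5,r5:4
  c9: CDB Mul2=42; issue ADD r0<-Add1  regs: r0:Add1,r1:4,r2:36,r3:Mul1,r4:5,r5:4
  c10: issue SUB r5<-Add2  regs: r0:Add1,r1:4,r2:36,r3:Mul1,r4:5,r5:Add2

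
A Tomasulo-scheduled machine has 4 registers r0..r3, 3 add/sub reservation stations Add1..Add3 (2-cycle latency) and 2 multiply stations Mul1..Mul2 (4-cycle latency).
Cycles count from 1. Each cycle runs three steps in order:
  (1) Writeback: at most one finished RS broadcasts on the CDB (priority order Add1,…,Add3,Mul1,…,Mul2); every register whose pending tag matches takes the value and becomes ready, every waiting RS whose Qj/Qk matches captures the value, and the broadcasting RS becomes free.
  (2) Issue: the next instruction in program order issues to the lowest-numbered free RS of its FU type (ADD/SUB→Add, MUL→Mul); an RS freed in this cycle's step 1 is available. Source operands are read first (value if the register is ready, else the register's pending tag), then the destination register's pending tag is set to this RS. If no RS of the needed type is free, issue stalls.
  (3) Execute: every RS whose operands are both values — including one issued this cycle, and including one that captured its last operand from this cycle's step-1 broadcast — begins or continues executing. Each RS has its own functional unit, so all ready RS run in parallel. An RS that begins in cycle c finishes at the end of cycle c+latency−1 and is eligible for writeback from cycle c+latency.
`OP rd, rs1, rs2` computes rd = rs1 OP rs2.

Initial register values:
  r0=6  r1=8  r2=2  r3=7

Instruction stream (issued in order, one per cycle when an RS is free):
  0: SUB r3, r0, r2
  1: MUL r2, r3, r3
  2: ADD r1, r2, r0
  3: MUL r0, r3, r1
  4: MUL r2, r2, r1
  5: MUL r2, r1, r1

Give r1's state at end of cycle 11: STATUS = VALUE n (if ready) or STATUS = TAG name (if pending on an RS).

STATUS = VALUE 22

c1: issue SUB r3<-Add1 | r0:6,r1:8,r2:2,r3:Add1
c2: issue MUL r2<-Mul1 | r0:6,r1:8,r2:Mul1,r3:Add1
c3: CDB Add1=4; issue ADD r1<-Add1 | r0:6,r1:Add1,r2:Mul1,r3:4
c4: issue MUL r0<-Mul2 | r0:Mul2,r1:Add1,r2:Mul1,r3:4
c5: stall | r0:Mul2,r1:Add1,r2:Mul1,r3:4
c6: stall | r0:Mul2,r1:Add1,r2:Mul1,r3:4
c7: CDB Mul1=16; issue MUL r2<-Mul1 | r0:Mul2,r1:Add1,r2:Mul1,r3:4
c8: stall | r0:Mul2,r1:Add1,r2:Mul1,r3:4
c9: CDB Add1=22; stall | r0:Mul2,r1:22,r2:Mul1,r3:4
c10: stall | r0:Mul2,r1:22,r2:Mul1,r3:4
c11: stall | r0:Mul2,r1:22,r2:Mul1,r3:4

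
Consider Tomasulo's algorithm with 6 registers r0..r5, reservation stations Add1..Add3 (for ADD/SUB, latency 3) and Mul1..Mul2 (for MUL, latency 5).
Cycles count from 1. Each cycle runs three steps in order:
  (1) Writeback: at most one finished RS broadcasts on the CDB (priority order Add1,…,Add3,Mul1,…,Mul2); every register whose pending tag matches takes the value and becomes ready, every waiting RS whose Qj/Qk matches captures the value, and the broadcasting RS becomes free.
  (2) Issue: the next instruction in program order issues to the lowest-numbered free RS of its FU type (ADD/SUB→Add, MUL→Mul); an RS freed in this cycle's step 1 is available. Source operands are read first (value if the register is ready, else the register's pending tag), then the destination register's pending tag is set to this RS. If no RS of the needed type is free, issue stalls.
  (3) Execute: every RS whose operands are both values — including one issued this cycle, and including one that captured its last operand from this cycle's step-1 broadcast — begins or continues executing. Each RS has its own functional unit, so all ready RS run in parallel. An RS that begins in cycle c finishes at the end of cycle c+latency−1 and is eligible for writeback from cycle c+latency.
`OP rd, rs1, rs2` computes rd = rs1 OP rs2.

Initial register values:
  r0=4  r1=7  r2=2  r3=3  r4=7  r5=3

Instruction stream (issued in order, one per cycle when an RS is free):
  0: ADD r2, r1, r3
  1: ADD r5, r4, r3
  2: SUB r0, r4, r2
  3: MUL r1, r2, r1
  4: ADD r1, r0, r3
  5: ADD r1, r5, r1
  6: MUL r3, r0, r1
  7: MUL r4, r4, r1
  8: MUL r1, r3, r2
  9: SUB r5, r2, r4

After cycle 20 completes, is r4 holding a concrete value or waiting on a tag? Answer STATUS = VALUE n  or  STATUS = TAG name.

c1: issue ADD r2<-Add1 | r0:4,r1:7,r2:Add1,r3:3,r4:7,r5:3
c2: issue ADD r5<-Add2 | r0:4,r1:7,r2:Add1,r3:3,r4:7,r5:Add2
c3: issue SUB r0<-Add3 | r0:Add3,r1:7,r2:Add1,r3:3,r4:7,r5:Add2
c4: CDB Add1=10; issue MUL r1<-Mul1 | r0:Add3,r1:Mul1,r2:10,r3:3,r4:7,r5:Add2
c5: CDB Add2=10; issue ADD r1<-Add1 | r0:Add3,r1:Add1,r2:10,r3:3,r4:7,r5:10
c6: issue ADD r1<-Add2 | r0:Add3,r1:Add2,r2:10,r3:3,r4:7,r5:10
c7: CDB Add3=-3; issue MUL r3<-Mul2 | r0:-3,r1:Add2,r2:10,r3:Mul2,r4:7,r5:10
c8: stall | r0:-3,r1:Add2,r2:10,r3:Mul2,r4:7,r5:10
c9: CDB Mul1=70; issue MUL r4<-Mul1 | r0:-3,r1:Add2,r2:10,r3:Mul2,r4:Mul1,r5:10
c10: CDB Add1=0; stall | r0:-3,r1:Add2,r2:10,r3:Mul2,r4:Mul1,r5:10
c11: stall | r0:-3,r1:Add2,r2:10,r3:Mul2,r4:Mul1,r5:10
c12: stall | r0:-3,r1:Add2,r2:10,r3:Mul2,r4:Mul1,r5:10
c13: CDB Add2=10; stall | r0:-3,r1:10,r2:10,r3:Mul2,r4:Mul1,r5:10
c14: stall | r0:-3,r1:10,r2:10,r3:Mul2,r4:Mul1,r5:10
c15: stall | r0:-3,r1:10,r2:10,r3:Mul2,r4:Mul1,r5:10
c16: stall | r0:-3,r1:10,r2:10,r3:Mul2,r4:Mul1,r5:10
c17: stall | r0:-3,r1:10,r2:10,r3:Mul2,r4:Mul1,r5:10
c18: CDB Mul1=70; issue MUL r1<-Mul1 | r0:-3,r1:Mul1,r2:10,r3:Mul2,r4:70,r5:10
c19: CDB Mul2=-30; issue SUB r5<-Add1 | r0:-3,r1:Mul1,r2:10,r3:-30,r4:70,r5:Add1
c20: - | r0:-3,r1:Mul1,r2:10,r3:-30,r4:70,r5:Add1

STATUS = VALUE 70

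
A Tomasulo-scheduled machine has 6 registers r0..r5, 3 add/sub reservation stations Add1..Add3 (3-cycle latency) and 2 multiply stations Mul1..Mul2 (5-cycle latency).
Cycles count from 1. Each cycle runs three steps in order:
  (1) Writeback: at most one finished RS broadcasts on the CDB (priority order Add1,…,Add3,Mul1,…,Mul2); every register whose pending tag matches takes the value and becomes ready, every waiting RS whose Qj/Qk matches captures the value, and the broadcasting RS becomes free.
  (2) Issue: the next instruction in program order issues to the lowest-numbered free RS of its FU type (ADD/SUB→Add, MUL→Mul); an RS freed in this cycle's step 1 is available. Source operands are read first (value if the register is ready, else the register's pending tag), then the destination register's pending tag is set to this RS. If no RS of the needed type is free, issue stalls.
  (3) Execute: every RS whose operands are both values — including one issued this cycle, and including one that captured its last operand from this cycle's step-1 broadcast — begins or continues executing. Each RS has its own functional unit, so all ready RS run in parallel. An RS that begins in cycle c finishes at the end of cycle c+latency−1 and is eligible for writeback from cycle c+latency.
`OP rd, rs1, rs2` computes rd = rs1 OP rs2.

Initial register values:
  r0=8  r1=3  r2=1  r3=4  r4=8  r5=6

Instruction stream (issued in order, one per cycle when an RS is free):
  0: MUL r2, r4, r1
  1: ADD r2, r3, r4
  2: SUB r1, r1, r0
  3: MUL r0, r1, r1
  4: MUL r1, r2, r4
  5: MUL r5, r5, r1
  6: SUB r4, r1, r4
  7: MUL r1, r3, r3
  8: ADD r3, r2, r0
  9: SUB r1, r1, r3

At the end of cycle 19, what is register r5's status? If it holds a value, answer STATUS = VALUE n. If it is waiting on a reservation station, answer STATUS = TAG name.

STATUS = VALUE 576

c1: issue MUL r2<-Mul1 | r0:8,r1:3,r2:Mul1,r3:4,r4:8,r5:6
c2: issue ADD r2<-Add1 | r0:8,r1:3,r2:Add1,r3:4,r4:8,r5:6
c3: issue SUB r1<-Add2 | r0:8,r1:Add2,r2:Add1,r3:4,r4:8,r5:6
c4: issue MUL r0<-Mul2 | r0:Mul2,r1:Add2,r2:Add1,r3:4,r4:8,r5:6
c5: CDB Add1=12; stall | r0:Mul2,r1:Add2,r2:12,r3:4,r4:8,r5:6
c6: CDB Add2=-5; stall | r0:Mul2,r1:-5,r2:12,r3:4,r4:8,r5:6
c7: CDB Mul1=24; issue MUL r1<-Mul1 | r0:Mul2,r1:Mul1,r2:12,r3:4,r4:8,r5:6
c8: stall | r0:Mul2,r1:Mul1,r2:12,r3:4,r4:8,r5:6
c9: stall | r0:Mul2,r1:Mul1,r2:12,r3:4,r4:8,r5:6
c10: stall | r0:Mul2,r1:Mul1,r2:12,r3:4,r4:8,r5:6
c11: CDB Mul2=25; issue MUL r5<-Mul2 | r0:25,r1:Mul1,r2:12,r3:4,r4:8,r5:Mul2
c12: CDB Mul1=96; issue SUB r4<-Add1 | r0:25,r1:96,r2:12,r3:4,r4:Add1,r5:Mul2
c13: issue MUL r1<-Mul1 | r0:25,r1:Mul1,r2:12,r3:4,r4:Add1,r5:Mul2
c14: issue ADD r3<-Add2 | r0:25,r1:Mul1,r2:12,r3:Add2,r4:Add1,r5:Mul2
c15: CDB Add1=88; issue SUB r1<-Add1 | r0:25,r1:Add1,r2:12,r3:Add2,r4:88,r5:Mul2
c16: - | r0:25,r1:Add1,r2:12,r3:Add2,r4:88,r5:Mul2
c17: CDB Add2=37 | r0:25,r1:Add1,r2:12,r3:37,r4:88,r5:Mul2
c18: CDB Mul1=16 | r0:25,r1:Add1,r2:12,r3:37,r4:88,r5:Mul2
c19: CDB Mul2=576 | r0:25,r1:Add1,r2:12,r3:37,r4:88,r5:576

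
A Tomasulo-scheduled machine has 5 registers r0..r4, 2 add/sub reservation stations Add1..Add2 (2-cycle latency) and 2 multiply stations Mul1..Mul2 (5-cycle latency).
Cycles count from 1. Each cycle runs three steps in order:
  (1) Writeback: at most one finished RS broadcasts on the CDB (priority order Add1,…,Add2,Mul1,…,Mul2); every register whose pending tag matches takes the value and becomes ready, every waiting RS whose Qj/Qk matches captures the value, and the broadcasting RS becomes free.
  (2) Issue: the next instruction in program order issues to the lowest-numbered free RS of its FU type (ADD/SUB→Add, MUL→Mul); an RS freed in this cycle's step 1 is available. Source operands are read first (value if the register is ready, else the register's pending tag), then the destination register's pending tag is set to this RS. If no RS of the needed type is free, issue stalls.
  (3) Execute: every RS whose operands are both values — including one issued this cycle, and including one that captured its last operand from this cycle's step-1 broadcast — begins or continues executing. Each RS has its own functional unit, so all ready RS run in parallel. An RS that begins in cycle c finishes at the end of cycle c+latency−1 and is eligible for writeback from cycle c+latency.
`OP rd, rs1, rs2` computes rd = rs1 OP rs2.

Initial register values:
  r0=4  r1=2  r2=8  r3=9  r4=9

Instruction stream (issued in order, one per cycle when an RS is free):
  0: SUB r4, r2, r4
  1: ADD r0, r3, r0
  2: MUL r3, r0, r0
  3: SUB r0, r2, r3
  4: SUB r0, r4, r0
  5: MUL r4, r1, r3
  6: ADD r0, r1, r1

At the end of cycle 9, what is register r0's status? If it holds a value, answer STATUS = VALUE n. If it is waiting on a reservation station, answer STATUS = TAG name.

STATUS = TAG Add2

  c1: issue SUB r4<-Add1  regs: r0:4,r1:2,r2:8,r3:9,r4:Add1
  c2: issue ADD r0<-Add2  regs: r0:Add2,r1:2,r2:8,r3:9,r4:Add1
  c3: CDB Add1=-1; issue MUL r3<-Mul1  regs: r0:Add2,r1:2,r2:8,r3:Mul1,r4:-1
  c4: CDB Add2=13; issue SUB r0<-Add1  regs: r0:Add1,r1:2,r2:8,r3:Mul1,r4:-1
  c5: issue SUB r0<-Add2  regs: r0:Add2,r1:2,r2:8,r3:Mul1,r4:-1
  c6: issue MUL r4<-Mul2  regs: r0:Add2,r1:2,r2:8,r3:Mul1,r4:Mul2
  c7: stall  regs: r0:Add2,r1:2,r2:8,r3:Mul1,r4:Mul2
  c8: stall  regs: r0:Add2,r1:2,r2:8,r3:Mul1,r4:Mul2
  c9: CDB Mul1=169; stall  regs: r0:Add2,r1:2,r2:8,r3:169,r4:Mul2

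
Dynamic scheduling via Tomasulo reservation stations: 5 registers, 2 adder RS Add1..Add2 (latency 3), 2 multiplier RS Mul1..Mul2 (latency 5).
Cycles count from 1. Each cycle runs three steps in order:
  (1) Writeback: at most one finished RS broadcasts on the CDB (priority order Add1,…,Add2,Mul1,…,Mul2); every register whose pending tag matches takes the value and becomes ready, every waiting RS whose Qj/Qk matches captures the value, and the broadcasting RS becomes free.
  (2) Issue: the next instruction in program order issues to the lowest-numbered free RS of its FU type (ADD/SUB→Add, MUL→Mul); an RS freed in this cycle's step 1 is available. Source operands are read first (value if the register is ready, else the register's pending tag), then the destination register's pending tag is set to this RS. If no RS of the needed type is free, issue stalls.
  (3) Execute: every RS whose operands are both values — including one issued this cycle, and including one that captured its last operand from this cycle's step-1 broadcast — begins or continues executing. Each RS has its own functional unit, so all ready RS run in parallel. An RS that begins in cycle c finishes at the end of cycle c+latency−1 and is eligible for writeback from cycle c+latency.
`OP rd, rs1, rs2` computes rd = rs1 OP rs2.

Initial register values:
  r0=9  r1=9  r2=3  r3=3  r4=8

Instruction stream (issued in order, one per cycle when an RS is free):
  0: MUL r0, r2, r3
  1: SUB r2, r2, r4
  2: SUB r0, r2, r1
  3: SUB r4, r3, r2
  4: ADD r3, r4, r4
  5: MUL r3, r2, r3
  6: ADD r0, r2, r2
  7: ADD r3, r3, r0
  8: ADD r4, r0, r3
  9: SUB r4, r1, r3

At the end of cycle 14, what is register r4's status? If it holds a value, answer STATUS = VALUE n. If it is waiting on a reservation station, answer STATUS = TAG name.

cycle 1: issue MUL r0<-Mul1 // r0:Mul1,r1:9,r2:3,r3:3,r4:8
cycle 2: issue SUB r2<-Add1 // r0:Mul1,r1:9,r2:Add1,r3:3,r4:8
cycle 3: issue SUB r0<-Add2 // r0:Add2,r1:9,r2:Add1,r3:3,r4:8
cycle 4: stall // r0:Add2,r1:9,r2:Add1,r3:3,r4:8
cycle 5: CDB Add1=-5; issue SUB r4<-Add1 // r0:Add2,r1:9,r2:-5,r3:3,r4:Add1
cycle 6: CDB Mul1=9; stall // r0:Add2,r1:9,r2:-5,r3:3,r4:Add1
cycle 7: stall // r0:Add2,r1:9,r2:-5,r3:3,r4:Add1
cycle 8: CDB Add1=8; issue ADD r3<-Add1 // r0:Add2,r1:9,r2:-5,r3:Add1,r4:8
cycle 9: CDB Add2=-14; issue MUL r3<-Mul1 // r0:-14,r1:9,r2:-5,r3:Mul1,r4:8
cycle 10: issue ADD r0<-Add2 // r0:Add2,r1:9,r2:-5,r3:Mul1,r4:8
cycle 11: CDB Add1=16; issue ADD r3<-Add1 // r0:Add2,r1:9,r2:-5,r3:Add1,r4:8
cycle 12: stall // r0:Add2,r1:9,r2:-5,r3:Add1,r4:8
cycle 13: CDB Add2=-10; issue ADD r4<-Add2 // r0:-10,r1:9,r2:-5,r3:Add1,r4:Add2
cycle 14: stall // r0:-10,r1:9,r2:-5,r3:Add1,r4:Add2

STATUS = TAG Add2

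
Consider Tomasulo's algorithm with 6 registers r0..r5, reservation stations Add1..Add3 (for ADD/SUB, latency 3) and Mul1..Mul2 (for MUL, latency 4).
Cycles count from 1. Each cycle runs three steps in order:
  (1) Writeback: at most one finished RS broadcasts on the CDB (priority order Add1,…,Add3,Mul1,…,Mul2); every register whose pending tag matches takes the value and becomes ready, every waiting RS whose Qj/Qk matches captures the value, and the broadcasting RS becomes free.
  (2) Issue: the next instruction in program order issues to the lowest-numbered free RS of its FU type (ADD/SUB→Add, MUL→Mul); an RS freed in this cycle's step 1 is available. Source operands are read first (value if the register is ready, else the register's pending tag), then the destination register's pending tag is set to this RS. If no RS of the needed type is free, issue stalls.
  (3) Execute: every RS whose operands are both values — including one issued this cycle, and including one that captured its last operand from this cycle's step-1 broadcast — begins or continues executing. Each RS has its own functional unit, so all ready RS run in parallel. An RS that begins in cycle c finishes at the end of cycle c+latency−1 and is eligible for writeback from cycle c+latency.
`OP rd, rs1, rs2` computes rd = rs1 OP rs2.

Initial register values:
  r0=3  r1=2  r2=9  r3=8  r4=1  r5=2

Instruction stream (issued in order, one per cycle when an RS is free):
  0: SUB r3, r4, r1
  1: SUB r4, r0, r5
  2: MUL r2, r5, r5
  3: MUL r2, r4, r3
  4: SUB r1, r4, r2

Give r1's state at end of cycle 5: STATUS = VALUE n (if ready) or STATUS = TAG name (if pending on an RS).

STATUS = TAG Add1

cycle 1: issue SUB r3<-Add1 // r0:3,r1:2,r2:9,r3:Add1,r4:1,r5:2
cycle 2: issue SUB r4<-Add2 // r0:3,r1:2,r2:9,r3:Add1,r4:Add2,r5:2
cycle 3: issue MUL r2<-Mul1 // r0:3,r1:2,r2:Mul1,r3:Add1,r4:Add2,r5:2
cycle 4: CDB Add1=-1; issue MUL r2<-Mul2 // r0:3,r1:2,r2:Mul2,r3:-1,r4:Add2,r5:2
cycle 5: CDB Add2=1; issue SUB r1<-Add1 // r0:3,r1:Add1,r2:Mul2,r3:-1,r4:1,r5:2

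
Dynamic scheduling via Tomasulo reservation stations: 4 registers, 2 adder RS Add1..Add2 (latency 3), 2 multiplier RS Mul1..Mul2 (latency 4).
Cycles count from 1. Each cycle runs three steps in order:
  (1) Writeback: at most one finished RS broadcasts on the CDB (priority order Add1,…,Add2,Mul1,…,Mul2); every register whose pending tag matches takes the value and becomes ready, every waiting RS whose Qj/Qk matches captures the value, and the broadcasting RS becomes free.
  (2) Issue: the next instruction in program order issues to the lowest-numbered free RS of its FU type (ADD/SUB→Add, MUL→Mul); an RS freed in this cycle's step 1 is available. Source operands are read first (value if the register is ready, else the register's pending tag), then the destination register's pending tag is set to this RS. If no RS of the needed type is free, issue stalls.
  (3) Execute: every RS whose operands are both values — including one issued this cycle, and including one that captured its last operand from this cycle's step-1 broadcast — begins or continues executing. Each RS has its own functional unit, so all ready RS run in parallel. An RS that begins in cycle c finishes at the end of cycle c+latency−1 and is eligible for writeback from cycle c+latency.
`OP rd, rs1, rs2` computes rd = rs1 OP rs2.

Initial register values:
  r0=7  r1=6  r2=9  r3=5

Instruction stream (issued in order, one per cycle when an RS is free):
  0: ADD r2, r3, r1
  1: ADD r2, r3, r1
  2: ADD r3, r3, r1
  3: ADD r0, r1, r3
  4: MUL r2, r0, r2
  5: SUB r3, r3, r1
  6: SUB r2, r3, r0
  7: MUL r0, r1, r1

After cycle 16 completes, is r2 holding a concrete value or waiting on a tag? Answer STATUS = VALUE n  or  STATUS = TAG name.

STATUS = VALUE -12

c1: issue ADD r2<-Add1 | r0:7,r1:6,r2:Add1,r3:5
c2: issue ADD r2<-Add2 | r0:7,r1:6,r2:Add2,r3:5
c3: stall | r0:7,r1:6,r2:Add2,r3:5
c4: CDB Add1=11; issue ADD r3<-Add1 | r0:7,r1:6,r2:Add2,r3:Add1
c5: CDB Add2=11; issue ADD r0<-Add2 | r0:Add2,r1:6,r2:11,r3:Add1
c6: issue MUL r2<-Mul1 | r0:Add2,r1:6,r2:Mul1,r3:Add1
c7: CDB Add1=11; issue SUB r3<-Add1 | r0:Add2,r1:6,r2:Mul1,r3:Add1
c8: stall | r0:Add2,r1:6,r2:Mul1,r3:Add1
c9: stall | r0:Add2,r1:6,r2:Mul1,r3:Add1
c10: CDB Add1=5; issue SUB r2<-Add1 | r0:Add2,r1:6,r2:Add1,r3:5
c11: CDB Add2=17; issue MUL r0<-Mul2 | r0:Mul2,r1:6,r2:Add1,r3:5
c12: - | r0:Mul2,r1:6,r2:Add1,r3:5
c13: - | r0:Mul2,r1:6,r2:Add1,r3:5
c14: CDB Add1=-12 | r0:Mul2,r1:6,r2:-12,r3:5
c15: CDB Mul1=187 | r0:Mul2,r1:6,r2:-12,r3:5
c16: CDB Mul2=36 | r0:36,r1:6,r2:-12,r3:5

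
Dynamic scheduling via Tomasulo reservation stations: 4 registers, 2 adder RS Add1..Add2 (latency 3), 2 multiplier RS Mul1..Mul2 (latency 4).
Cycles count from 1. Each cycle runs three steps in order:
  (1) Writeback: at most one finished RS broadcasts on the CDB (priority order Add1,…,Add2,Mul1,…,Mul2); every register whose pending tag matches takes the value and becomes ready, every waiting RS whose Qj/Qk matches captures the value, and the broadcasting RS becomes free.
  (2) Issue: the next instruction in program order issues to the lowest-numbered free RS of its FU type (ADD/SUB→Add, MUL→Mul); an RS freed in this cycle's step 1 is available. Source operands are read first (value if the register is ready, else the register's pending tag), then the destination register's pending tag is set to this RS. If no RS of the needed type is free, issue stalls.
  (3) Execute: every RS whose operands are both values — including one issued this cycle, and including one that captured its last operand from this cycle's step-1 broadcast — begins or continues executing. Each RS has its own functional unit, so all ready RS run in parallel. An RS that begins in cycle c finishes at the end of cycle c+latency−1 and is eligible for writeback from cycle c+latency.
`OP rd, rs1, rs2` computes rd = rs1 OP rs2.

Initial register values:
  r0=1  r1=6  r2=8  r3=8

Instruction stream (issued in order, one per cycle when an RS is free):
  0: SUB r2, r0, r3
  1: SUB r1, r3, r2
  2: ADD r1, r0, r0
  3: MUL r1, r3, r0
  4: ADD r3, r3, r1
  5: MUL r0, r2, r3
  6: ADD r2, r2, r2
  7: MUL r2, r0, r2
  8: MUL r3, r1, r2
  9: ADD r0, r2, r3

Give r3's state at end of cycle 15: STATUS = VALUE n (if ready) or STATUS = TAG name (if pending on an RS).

STATUS = VALUE 16

cycle 1: issue SUB r2<-Add1 // r0:1,r1:6,r2:Add1,r3:8
cycle 2: issue SUB r1<-Add2 // r0:1,r1:Add2,r2:Add1,r3:8
cycle 3: stall // r0:1,r1:Add2,r2:Add1,r3:8
cycle 4: CDB Add1=-7; issue ADD r1<-Add1 // r0:1,r1:Add1,r2:-7,r3:8
cycle 5: issue MUL r1<-Mul1 // r0:1,r1:Mul1,r2:-7,r3:8
cycle 6: stall // r0:1,r1:Mul1,r2:-7,r3:8
cycle 7: CDB Add1=2; issue ADD r3<-Add1 // r0:1,r1:Mul1,r2:-7,r3:Add1
cycle 8: CDB Add2=15; issue MUL r0<-Mul2 // r0:Mul2,r1:Mul1,r2:-7,r3:Add1
cycle 9: CDB Mul1=8; issue ADD r2<-Add2 // r0:Mul2,r1:8,r2:Add2,r3:Add1
cycle 10: issue MUL r2<-Mul1 // r0:Mul2,r1:8,r2:Mul1,r3:Add1
cycle 11: stall // r0:Mul2,r1:8,r2:Mul1,r3:Add1
cycle 12: CDB Add1=16; stall // r0:Mul2,r1:8,r2:Mul1,r3:16
cycle 13: CDB Add2=-14; stall // r0:Mul2,r1:8,r2:Mul1,r3:16
cycle 14: stall // r0:Mul2,r1:8,r2:Mul1,r3:16
cycle 15: stall // r0:Mul2,r1:8,r2:Mul1,r3:16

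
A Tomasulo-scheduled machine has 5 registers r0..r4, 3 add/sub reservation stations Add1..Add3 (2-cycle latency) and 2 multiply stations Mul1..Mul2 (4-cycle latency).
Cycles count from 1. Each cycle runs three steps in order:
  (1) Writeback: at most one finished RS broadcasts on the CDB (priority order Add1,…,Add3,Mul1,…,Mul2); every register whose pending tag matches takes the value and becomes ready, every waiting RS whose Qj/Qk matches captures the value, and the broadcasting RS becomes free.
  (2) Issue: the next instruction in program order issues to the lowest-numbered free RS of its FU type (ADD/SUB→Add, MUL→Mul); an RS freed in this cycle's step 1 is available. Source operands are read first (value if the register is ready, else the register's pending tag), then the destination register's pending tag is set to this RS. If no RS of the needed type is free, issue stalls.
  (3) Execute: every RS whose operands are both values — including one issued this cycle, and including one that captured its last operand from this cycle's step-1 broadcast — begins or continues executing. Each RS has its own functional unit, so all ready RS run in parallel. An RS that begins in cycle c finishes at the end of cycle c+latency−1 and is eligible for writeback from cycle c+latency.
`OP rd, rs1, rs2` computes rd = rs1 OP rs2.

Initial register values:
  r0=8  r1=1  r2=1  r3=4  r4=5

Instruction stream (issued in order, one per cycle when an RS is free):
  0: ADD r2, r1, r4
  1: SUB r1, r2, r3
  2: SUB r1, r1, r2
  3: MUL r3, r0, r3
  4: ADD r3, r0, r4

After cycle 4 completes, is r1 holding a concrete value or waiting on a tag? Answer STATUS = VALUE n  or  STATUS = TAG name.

STATUS = TAG Add1

c1: issue ADD r2<-Add1 | r0:8,r1:1,r2:Add1,r3:4,r4:5
c2: issue SUB r1<-Add2 | r0:8,r1:Add2,r2:Add1,r3:4,r4:5
c3: CDB Add1=6; issue SUB r1<-Add1 | r0:8,r1:Add1,r2:6,r3:4,r4:5
c4: issue MUL r3<-Mul1 | r0:8,r1:Add1,r2:6,r3:Mul1,r4:5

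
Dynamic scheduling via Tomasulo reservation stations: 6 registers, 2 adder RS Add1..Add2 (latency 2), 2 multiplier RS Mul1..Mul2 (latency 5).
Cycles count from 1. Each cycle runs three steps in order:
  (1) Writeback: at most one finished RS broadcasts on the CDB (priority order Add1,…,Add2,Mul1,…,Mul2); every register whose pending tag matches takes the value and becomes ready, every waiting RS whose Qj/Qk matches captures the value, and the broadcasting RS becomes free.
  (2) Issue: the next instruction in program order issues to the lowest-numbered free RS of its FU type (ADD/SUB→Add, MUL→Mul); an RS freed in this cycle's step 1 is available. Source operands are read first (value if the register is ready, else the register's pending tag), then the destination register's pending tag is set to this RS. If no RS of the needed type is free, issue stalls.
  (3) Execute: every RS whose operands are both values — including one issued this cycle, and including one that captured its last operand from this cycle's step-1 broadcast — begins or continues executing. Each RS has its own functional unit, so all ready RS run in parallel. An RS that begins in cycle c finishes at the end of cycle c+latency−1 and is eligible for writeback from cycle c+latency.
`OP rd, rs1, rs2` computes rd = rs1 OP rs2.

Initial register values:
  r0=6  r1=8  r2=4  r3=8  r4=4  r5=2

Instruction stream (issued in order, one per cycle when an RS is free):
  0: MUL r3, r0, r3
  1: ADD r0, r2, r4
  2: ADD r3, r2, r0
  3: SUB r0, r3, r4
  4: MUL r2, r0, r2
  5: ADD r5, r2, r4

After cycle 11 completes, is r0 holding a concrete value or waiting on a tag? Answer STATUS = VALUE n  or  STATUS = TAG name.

STATUS = VALUE 8

  c1: issue MUL r3<-Mul1  regs: r0:6,r1:8,r2:4,r3:Mul1,r4:4,r5:2
  c2: issue ADD r0<-Add1  regs: r0:Add1,r1:8,r2:4,r3:Mul1,r4:4,r5:2
  c3: issue ADD r3<-Add2  regs: r0:Add1,r1:8,r2:4,r3:Add2,r4:4,r5:2
  c4: CDB Add1=8; issue SUB r0<-Add1  regs: r0:Add1,r1:8,r2:4,r3:Add2,r4:4,r5:2
  c5: issue MUL r2<-Mul2  regs: r0:Add1,r1:8,r2:Mul2,r3:Add2,r4:4,r5:2
  c6: CDB Add2=12; issue ADD r5<-Add2  regs: r0:Add1,r1:8,r2:Mul2,r3:12,r4:4,r5:Add2
  c7: CDB Mul1=48  regs: r0:Add1,r1:8,r2:Mul2,r3:12,r4:4,r5:Add2
  c8: CDB Add1=8  regs: r0:8,r1:8,r2:Mul2,r3:12,r4:4,r5:Add2
  c9: -  regs: r0:8,r1:8,r2:Mul2,r3:12,r4:4,r5:Add2
  c10: -  regs: r0:8,r1:8,r2:Mul2,r3:12,r4:4,r5:Add2
  c11: -  regs: r0:8,r1:8,r2:Mul2,r3:12,r4:4,r5:Add2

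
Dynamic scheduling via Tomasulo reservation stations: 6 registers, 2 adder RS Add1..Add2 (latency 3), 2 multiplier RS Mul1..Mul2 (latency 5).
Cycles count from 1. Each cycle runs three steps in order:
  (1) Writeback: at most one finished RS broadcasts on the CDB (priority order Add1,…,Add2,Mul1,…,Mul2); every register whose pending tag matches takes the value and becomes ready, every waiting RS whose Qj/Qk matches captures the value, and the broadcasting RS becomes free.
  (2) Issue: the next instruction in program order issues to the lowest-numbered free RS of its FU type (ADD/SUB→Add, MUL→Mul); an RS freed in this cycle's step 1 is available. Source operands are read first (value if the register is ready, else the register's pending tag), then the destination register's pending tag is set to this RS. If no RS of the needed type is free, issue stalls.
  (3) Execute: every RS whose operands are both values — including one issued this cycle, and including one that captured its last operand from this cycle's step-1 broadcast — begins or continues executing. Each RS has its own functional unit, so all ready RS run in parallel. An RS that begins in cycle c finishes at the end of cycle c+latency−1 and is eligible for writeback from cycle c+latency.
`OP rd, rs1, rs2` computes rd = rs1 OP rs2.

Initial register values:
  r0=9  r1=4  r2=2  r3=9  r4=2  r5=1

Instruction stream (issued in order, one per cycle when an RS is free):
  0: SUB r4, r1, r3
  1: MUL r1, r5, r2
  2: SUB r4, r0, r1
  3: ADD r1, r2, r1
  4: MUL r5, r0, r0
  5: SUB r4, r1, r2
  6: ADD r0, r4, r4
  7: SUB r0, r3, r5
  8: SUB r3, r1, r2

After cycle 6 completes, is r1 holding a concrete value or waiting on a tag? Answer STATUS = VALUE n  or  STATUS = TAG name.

STATUS = TAG Add1

cycle 1: issue SUB r4<-Add1 // r0:9,r1:4,r2:2,r3:9,r4:Add1,r5:1
cycle 2: issue MUL r1<-Mul1 // r0:9,r1:Mul1,r2:2,r3:9,r4:Add1,r5:1
cycle 3: issue SUB r4<-Add2 // r0:9,r1:Mul1,r2:2,r3:9,r4:Add2,r5:1
cycle 4: CDB Add1=-5; issue ADD r1<-Add1 // r0:9,r1:Add1,r2:2,r3:9,r4:Add2,r5:1
cycle 5: issue MUL r5<-Mul2 // r0:9,r1:Add1,r2:2,r3:9,r4:Add2,r5:Mul2
cycle 6: stall // r0:9,r1:Add1,r2:2,r3:9,r4:Add2,r5:Mul2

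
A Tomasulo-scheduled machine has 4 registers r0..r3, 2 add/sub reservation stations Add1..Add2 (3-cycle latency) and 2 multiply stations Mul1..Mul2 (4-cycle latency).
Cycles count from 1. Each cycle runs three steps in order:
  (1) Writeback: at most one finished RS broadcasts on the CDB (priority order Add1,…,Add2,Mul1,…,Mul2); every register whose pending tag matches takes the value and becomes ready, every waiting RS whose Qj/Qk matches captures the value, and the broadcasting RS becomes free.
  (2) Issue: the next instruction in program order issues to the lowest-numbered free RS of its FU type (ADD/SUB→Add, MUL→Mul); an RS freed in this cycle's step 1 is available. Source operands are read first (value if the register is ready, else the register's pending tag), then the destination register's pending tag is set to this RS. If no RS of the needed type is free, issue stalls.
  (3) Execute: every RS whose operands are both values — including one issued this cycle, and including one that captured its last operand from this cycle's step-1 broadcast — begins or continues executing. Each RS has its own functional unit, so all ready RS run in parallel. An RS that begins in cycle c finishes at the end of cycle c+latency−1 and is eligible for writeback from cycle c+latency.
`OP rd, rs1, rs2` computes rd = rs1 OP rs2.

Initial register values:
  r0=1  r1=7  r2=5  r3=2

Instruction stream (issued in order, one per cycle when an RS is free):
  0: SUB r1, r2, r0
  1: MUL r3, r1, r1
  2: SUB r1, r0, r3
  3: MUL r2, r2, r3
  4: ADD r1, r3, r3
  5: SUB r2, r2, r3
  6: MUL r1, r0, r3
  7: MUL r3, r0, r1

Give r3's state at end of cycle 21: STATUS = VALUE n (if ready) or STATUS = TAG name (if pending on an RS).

cycle 1: issue SUB r1<-Add1 // r0:1,r1:Add1,r2:5,r3:2
cycle 2: issue MUL r3<-Mul1 // r0:1,r1:Add1,r2:5,r3:Mul1
cycle 3: issue SUB r1<-Add2 // r0:1,r1:Add2,r2:5,r3:Mul1
cycle 4: CDB Add1=4; issue MUL r2<-Mul2 // r0:1,r1:Add2,r2:Mul2,r3:Mul1
cycle 5: issue ADD r1<-Add1 // r0:1,r1:Add1,r2:Mul2,r3:Mul1
cycle 6: stall // r0:1,r1:Add1,r2:Mul2,r3:Mul1
cycle 7: stall // r0:1,r1:Add1,r2:Mul2,r3:Mul1
cycle 8: CDB Mul1=16; stall // r0:1,r1:Add1,r2:Mul2,r3:16
cycle 9: stall // r0:1,r1:Add1,r2:Mul2,r3:16
cycle 10: stall // r0:1,r1:Add1,r2:Mul2,r3:16
cycle 11: CDB Add1=32; issue SUB r2<-Add1 // r0:1,r1:32,r2:Add1,r3:16
cycle 12: CDB Add2=-15; issue MUL r1<-Mul1 // r0:1,r1:Mul1,r2:Add1,r3:16
cycle 13: CDB Mul2=80; issue MUL r3<-Mul2 // r0:1,r1:Mul1,r2:Add1,r3:Mul2
cycle 14: - // r0:1,r1:Mul1,r2:Add1,r3:Mul2
cycle 15: - // r0:1,r1:Mul1,r2:Add1,r3:Mul2
cycle 16: CDB Add1=64 // r0:1,r1:Mul1,r2:64,r3:Mul2
cycle 17: CDB Mul1=16 // r0:1,r1:16,r2:64,r3:Mul2
cycle 18: - // r0:1,r1:16,r2:64,r3:Mul2
cycle 19: - // r0:1,r1:16,r2:64,r3:Mul2
cycle 20: - // r0:1,r1:16,r2:64,r3:Mul2
cycle 21: CDB Mul2=16 // r0:1,r1:16,r2:64,r3:16

STATUS = VALUE 16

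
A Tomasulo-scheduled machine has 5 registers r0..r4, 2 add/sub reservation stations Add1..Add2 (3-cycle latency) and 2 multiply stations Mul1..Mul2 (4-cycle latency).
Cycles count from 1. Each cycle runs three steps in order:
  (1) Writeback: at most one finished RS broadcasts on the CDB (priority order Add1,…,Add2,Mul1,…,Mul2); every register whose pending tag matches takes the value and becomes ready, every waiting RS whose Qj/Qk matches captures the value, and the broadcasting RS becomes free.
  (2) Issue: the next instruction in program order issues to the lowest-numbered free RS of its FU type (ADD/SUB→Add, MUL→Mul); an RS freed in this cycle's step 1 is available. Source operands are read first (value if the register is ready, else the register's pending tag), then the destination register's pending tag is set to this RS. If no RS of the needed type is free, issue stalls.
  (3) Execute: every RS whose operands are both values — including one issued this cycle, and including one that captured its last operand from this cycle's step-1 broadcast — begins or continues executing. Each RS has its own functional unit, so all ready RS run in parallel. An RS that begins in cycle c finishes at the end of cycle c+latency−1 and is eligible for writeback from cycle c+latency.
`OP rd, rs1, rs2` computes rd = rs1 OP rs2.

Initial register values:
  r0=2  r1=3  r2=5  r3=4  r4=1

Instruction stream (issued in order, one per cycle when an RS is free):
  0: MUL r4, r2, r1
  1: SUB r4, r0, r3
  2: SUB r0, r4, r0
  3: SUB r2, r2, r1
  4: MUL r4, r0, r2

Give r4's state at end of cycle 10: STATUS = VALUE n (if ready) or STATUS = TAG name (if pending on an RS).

  c1: issue MUL r4<-Mul1  regs: r0:2,r1:3,r2:5,r3:4,r4:Mul1
  c2: issue SUB r4<-Add1  regs: r0:2,r1:3,r2:5,r3:4,r4:Add1
  c3: issue SUB r0<-Add2  regs: r0:Add2,r1:3,r2:5,r3:4,r4:Add1
  c4: stall  regs: r0:Add2,r1:3,r2:5,r3:4,r4:Add1
  c5: CDB Add1=-2; issue SUB r2<-Add1  regs: r0:Add2,r1:3,r2:Add1,r3:4,r4:-2
  c6: CDB Mul1=15; issue MUL r4<-Mul1  regs: r0:Add2,r1:3,r2:Add1,r3:4,r4:Mul1
  c7: -  regs: r0:Add2,r1:3,r2:Add1,r3:4,r4:Mul1
  c8: CDB Add1=2  regs: r0:Add2,r1:3,r2:2,r3:4,r4:Mul1
  c9: CDB Add2=-4  regs: r0:-4,r1:3,r2:2,r3:4,r4:Mul1
  c10: -  regs: r0:-4,r1:3,r2:2,r3:4,r4:Mul1

STATUS = TAG Mul1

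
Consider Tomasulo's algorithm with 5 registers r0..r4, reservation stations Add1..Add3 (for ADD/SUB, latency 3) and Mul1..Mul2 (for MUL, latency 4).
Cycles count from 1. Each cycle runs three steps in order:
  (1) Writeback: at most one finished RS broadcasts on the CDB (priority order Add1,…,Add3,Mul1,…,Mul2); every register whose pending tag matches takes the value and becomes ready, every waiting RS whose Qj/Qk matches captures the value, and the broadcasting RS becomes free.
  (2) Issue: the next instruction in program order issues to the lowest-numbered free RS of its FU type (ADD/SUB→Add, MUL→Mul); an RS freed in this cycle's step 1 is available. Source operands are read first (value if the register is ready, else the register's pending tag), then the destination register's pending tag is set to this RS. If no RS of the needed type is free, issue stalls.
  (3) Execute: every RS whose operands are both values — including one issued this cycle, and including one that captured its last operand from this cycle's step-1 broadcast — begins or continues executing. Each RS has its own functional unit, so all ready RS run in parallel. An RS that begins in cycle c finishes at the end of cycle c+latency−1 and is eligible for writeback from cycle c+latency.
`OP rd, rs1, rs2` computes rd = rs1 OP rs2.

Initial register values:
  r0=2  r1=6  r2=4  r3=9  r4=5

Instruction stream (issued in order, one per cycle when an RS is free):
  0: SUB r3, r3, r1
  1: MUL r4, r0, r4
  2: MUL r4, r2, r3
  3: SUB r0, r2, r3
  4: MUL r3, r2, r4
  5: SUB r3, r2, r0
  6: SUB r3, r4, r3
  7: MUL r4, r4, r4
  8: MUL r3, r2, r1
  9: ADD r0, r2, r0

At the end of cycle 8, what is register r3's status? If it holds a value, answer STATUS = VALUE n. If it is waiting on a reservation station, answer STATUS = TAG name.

STATUS = TAG Add2

cycle 1: issue SUB r3<-Add1 // r0:2,r1:6,r2:4,r3:Add1,r4:5
cycle 2: issue MUL r4<-Mul1 // r0:2,r1:6,r2:4,r3:Add1,r4:Mul1
cycle 3: issue MUL r4<-Mul2 // r0:2,r1:6,r2:4,r3:Add1,r4:Mul2
cycle 4: CDB Add1=3; issue SUB r0<-Add1 // r0:Add1,r1:6,r2:4,r3:3,r4:Mul2
cycle 5: stall // r0:Add1,r1:6,r2:4,r3:3,r4:Mul2
cycle 6: CDB Mul1=10; issue MUL r3<-Mul1 // r0:Add1,r1:6,r2:4,r3:Mul1,r4:Mul2
cycle 7: CDB Add1=1; issue SUB r3<-Add1 // r0:1,r1:6,r2:4,r3:Add1,r4:Mul2
cycle 8: CDB Mul2=12; issue SUB r3<-Add2 // r0:1,r1:6,r2:4,r3:Add2,r4:12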